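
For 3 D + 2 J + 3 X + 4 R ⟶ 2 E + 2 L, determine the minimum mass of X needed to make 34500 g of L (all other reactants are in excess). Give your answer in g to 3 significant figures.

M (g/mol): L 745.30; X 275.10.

19100 g

n(L) = 34500 / 745.30 = 46.29 mol
n(X) = (3/2) × 46.29 = 69.44 mol
mass = 69.44 × 275.10 = 19100 g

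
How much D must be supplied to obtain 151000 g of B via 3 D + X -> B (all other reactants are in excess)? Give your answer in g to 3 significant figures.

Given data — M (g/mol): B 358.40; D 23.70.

30000 g

n(B) = 151000 / 358.40 = 421.3 mol
n(D) = (3/1) × 421.3 = 1264 mol
mass = 1264 × 23.70 = 29960 g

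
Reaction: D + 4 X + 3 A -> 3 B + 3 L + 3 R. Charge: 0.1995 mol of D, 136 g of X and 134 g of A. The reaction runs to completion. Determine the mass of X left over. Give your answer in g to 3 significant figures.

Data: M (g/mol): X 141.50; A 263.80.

n(D) = 0.1995 mol
n(X) = 136.0 / 141.50 = 0.9611 mol
n(A) = 134.0 / 263.80 = 0.5080 mol
n/ν → D: 0.1995, X: 0.2403, A: 0.1693; A is limiting.
X consumed = (4/3) × 0.5080 = 0.6773 mol
X remaining = 0.9611 − 0.6773 = 0.2838 mol
mass = 0.2838 × 141.50 = 40.16 g

40.2 g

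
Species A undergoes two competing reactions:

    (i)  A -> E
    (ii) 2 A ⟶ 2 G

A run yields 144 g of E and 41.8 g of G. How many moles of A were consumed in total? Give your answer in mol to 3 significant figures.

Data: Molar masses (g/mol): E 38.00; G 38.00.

4.89 mol

n(E) = 144 / 38.00 = 3.789 mol
n(G) = 41.8 / 38.00 = 1.100 mol
n(A) via (i) = (1/1)×3.789 = 3.789 mol
n(A) via (ii) = (2/2)×1.100 = 1.100 mol
total n(A) = 3.789 + 1.100 = 4.889 mol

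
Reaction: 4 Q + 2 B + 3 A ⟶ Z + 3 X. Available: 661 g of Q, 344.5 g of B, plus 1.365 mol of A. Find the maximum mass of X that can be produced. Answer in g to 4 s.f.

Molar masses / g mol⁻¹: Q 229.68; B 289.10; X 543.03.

n(Q) = 661.0 / 229.68 = 2.878 mol
n(B) = 344.5 / 289.10 = 1.192 mol
n(A) = 1.365 mol
n/ν for Q = 2.878/4 = 0.7195
n/ν for B = 1.192/2 = 0.5960
n/ν for A = 1.365/3 = 0.4550
Smallest n/ν is A → limiting reagent.
n(X) = (3/3) × 1.365 = 1.365 mol
mass = 1.365 × 543.03 = 741.2 g

741.2 g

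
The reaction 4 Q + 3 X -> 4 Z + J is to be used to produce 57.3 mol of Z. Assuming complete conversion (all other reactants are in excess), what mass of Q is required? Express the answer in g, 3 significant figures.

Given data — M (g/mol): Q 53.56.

n(Z) = 57.30 mol
n(Q) = (4/4) × 57.30 = 57.30 mol
mass = 57.30 × 53.56 = 3069 g

3070 g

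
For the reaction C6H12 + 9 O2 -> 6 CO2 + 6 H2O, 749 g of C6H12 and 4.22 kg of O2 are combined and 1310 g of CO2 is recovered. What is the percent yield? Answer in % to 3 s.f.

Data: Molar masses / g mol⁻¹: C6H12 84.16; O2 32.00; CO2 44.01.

n(C6H12) = 749.0 / 84.16 = 8.900 mol
n(O2) = 4.220×1000 / 32.00 = 131.9 mol
n/ν for C6H12 = 8.900/1 = 8.900
n/ν for O2 = 131.9/9 = 14.66
Smallest n/ν is C6H12 → limiting reagent.
theoretical n(CO2) = (6/1) × 8.900 = 53.40 mol → 2350 g
% yield = 1310 / 2350 × 100 = 55.74 %

55.7 %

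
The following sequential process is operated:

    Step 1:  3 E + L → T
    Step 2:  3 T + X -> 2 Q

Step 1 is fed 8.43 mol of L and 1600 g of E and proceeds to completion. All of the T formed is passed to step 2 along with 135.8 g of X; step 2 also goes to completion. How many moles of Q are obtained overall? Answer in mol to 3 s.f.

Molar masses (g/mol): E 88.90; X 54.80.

4.00 mol

Step 1:
n(L) = 8.430 mol
n(E) = 1600 / 88.90 = 18.00 mol
n/ν for L = 8.430/1 = 8.430
n/ν for E = 18.00/3 = 6.000
Smallest n/ν is E → limiting reagent.
n(T) produced = (1/3) × 18.00 = 6.000 mol
Step 2:
n(T) available = 6.000 mol
n(X) = 135.8 / 54.80 = 2.478 mol
n/ν for T = 6.000/3 = 2.000
n/ν for X = 2.478/1 = 2.478
Smallest n/ν is T → limiting reagent.
n(Q) = (2/3) × 6.000 = 4.000 mol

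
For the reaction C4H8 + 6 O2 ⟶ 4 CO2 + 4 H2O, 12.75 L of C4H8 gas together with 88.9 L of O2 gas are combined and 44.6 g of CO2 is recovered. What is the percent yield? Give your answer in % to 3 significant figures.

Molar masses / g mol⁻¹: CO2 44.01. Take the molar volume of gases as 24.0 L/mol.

n(C4H8) = 12.75 / 24.0 = 0.5313 mol
n(O2) = 88.90 / 24.0 = 3.704 mol
n/ν for C4H8 = 0.5313/1 = 0.5313
n/ν for O2 = 3.704/6 = 0.6173
Smallest n/ν is C4H8 → limiting reagent.
theoretical n(CO2) = (4/1) × 0.5313 = 2.125 mol → 93.52 g
% yield = 44.6 / 93.52 × 100 = 47.69 %

47.7 %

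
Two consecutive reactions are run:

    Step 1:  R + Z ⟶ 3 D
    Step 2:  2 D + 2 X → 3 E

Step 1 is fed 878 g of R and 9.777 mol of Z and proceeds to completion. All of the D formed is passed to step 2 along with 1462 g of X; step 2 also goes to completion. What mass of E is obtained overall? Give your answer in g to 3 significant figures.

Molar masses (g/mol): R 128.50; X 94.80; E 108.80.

2520 g

Step 1:
n(R) = 878.0 / 128.50 = 6.833 mol
n(Z) = 9.777 mol
n/ν for R = 6.833/1 = 6.833
n/ν for Z = 9.777/1 = 9.777
Smallest n/ν is R → limiting reagent.
n(D) produced = (3/1) × 6.833 = 20.50 mol
Step 2:
n(D) available = 20.50 mol
n(X) = 1462 / 94.80 = 15.42 mol
n/ν for D = 20.50/2 = 10.25
n/ν for X = 15.42/2 = 7.710
Smallest n/ν is X → limiting reagent.
n(E) = (3/2) × 15.42 = 23.13 mol
mass = 23.13 × 108.80 = 2517 g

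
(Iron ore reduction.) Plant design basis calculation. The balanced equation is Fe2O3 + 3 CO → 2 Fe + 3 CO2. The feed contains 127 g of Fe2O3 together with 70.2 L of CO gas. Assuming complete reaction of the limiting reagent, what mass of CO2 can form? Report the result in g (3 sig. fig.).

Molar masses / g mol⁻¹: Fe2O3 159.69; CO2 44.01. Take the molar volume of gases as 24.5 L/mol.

105 g

n(Fe2O3) = 127.0 / 159.69 = 0.7953 mol
n(CO) = 70.20 / 24.5 = 2.865 mol
n/ν for Fe2O3 = 0.7953/1 = 0.7953
n/ν for CO = 2.865/3 = 0.9550
Smallest n/ν is Fe2O3 → limiting reagent.
n(CO2) = (3/1) × 0.7953 = 2.386 mol
mass = 2.386 × 44.01 = 105.0 g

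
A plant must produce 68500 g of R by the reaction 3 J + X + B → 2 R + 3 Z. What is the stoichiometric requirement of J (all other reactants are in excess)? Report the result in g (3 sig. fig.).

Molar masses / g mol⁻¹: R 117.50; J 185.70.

162000 g

n(R) = 68500 / 117.50 = 583.0 mol
n(J) = (3/2) × 583.0 = 874.5 mol
mass = 874.5 × 185.70 = 162400 g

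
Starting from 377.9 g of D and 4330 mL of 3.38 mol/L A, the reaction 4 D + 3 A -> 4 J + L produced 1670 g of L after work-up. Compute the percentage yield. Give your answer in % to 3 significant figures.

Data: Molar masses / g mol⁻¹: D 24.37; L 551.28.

78.1 %

n(D) = 377.9 / 24.37 = 15.51 mol
n(A) = 3.38 × 4330/1000 = 14.64 mol
n/ν for D = 15.51/4 = 3.878
n/ν for A = 14.64/3 = 4.880
Smallest n/ν is D → limiting reagent.
theoretical n(L) = (1/4) × 15.51 = 3.878 mol → 2138 g
% yield = 1670 / 2138 × 100 = 78.11 %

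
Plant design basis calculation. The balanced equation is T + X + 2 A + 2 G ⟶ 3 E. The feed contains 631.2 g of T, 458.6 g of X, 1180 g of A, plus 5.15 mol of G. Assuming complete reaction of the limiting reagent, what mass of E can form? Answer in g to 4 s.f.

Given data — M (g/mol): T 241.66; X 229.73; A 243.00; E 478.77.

2867 g

n(T) = 631.2 / 241.66 = 2.612 mol
n(X) = 458.6 / 229.73 = 1.996 mol
n(A) = 1180 / 243.00 = 4.856 mol
n(G) = 5.150 mol
n/ν for T = 2.612/1 = 2.612
n/ν for X = 1.996/1 = 1.996
n/ν for A = 4.856/2 = 2.428
n/ν for G = 5.150/2 = 2.575
Smallest n/ν is X → limiting reagent.
n(E) = (3/1) × 1.996 = 5.988 mol
mass = 5.988 × 478.77 = 2867 g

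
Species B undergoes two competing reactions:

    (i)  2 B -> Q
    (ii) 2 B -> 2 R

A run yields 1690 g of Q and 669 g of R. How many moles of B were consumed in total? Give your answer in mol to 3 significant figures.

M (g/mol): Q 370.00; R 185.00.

n(Q) = 1690 / 370.00 = 4.568 mol
n(R) = 669 / 185.00 = 3.616 mol
n(B) via (i) = (2/1)×4.568 = 9.136 mol
n(B) via (ii) = (2/2)×3.616 = 3.616 mol
total n(B) = 9.136 + 3.616 = 12.75 mol

12.8 mol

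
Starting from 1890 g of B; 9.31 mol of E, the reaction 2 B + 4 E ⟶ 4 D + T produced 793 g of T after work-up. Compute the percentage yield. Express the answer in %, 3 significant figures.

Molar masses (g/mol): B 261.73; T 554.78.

61.4 %

n(B) = 1890 / 261.73 = 7.221 mol
n(E) = 9.310 mol
n/ν for B = 7.221/2 = 3.611
n/ν for E = 9.310/4 = 2.328
Smallest n/ν is E → limiting reagent.
theoretical n(T) = (1/4) × 9.310 = 2.328 mol → 1292 g
% yield = 793 / 1292 × 100 = 61.38 %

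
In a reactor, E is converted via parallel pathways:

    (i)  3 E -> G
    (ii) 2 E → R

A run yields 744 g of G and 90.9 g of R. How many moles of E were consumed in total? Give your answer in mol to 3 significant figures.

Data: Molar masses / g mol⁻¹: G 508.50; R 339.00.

n(G) = 744 / 508.50 = 1.463 mol
n(R) = 90.9 / 339.00 = 0.2681 mol
n(E) via (i) = (3/1)×1.463 = 4.389 mol
n(E) via (ii) = (2/1)×0.2681 = 0.5362 mol
total n(E) = 4.389 + 0.5362 = 4.925 mol

4.93 mol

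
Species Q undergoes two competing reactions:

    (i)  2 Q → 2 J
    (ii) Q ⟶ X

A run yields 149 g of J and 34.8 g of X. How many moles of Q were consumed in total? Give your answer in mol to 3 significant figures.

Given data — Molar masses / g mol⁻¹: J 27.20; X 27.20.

6.76 mol

n(J) = 149 / 27.20 = 5.478 mol
n(X) = 34.8 / 27.20 = 1.279 mol
n(Q) via (i) = (2/2)×5.478 = 5.478 mol
n(Q) via (ii) = (1/1)×1.279 = 1.279 mol
total n(Q) = 5.478 + 1.279 = 6.757 mol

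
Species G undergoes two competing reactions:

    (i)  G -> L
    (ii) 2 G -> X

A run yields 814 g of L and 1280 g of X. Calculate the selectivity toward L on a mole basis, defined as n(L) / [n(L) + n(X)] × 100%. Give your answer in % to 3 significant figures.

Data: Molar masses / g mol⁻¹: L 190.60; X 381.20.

56.0 %

n(L) = 814 / 190.60 = 4.271 mol
n(X) = 1280 / 381.20 = 3.358 mol
selectivity = 4.271/(4.271+3.358) × 100 = 55.98 %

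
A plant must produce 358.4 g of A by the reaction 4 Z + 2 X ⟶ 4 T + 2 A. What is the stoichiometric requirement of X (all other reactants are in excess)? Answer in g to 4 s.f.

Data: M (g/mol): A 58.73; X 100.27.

n(A) = 358.4 / 58.73 = 6.103 mol
n(X) = (2/2) × 6.103 = 6.103 mol
mass = 6.103 × 100.27 = 611.9 g

611.9 g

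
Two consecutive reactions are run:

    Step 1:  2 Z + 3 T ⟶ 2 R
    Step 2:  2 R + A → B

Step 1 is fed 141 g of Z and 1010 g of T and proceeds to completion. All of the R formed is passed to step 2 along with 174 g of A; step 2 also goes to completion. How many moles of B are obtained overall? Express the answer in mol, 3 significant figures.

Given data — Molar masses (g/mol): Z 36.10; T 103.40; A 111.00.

Step 1:
n(Z) = 141.0 / 36.10 = 3.906 mol
n(T) = 1010 / 103.40 = 9.768 mol
n/ν for Z = 3.906/2 = 1.953
n/ν for T = 9.768/3 = 3.256
Smallest n/ν is Z → limiting reagent.
n(R) produced = (2/2) × 3.906 = 3.906 mol
Step 2:
n(R) available = 3.906 mol
n(A) = 174.0 / 111.00 = 1.568 mol
n/ν for R = 3.906/2 = 1.953
n/ν for A = 1.568/1 = 1.568
Smallest n/ν is A → limiting reagent.
n(B) = (1/1) × 1.568 = 1.568 mol

1.57 mol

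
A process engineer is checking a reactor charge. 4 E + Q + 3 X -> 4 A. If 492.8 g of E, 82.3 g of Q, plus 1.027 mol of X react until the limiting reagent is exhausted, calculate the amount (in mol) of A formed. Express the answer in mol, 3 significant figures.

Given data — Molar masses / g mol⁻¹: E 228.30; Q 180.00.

1.37 mol

n(E) = 492.8 / 228.30 = 2.159 mol
n(Q) = 82.30 / 180.00 = 0.4572 mol
n(X) = 1.027 mol
n/ν for E = 2.159/4 = 0.5398
n/ν for Q = 0.4572/1 = 0.4572
n/ν for X = 1.027/3 = 0.3423
Smallest n/ν is X → limiting reagent.
n(A) = (4/3) × 1.027 = 1.369 mol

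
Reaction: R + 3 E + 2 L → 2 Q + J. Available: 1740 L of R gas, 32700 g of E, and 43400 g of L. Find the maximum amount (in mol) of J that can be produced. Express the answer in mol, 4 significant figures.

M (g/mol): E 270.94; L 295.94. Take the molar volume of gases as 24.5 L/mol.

40.23 mol

n(R) = 1740 / 24.5 = 71.02 mol
n(E) = 32700 / 270.94 = 120.7 mol
n(L) = 43400 / 295.94 = 146.7 mol
n/ν for R = 71.02/1 = 71.02
n/ν for E = 120.7/3 = 40.23
n/ν for L = 146.7/2 = 73.35
Smallest n/ν is E → limiting reagent.
n(J) = (1/3) × 120.7 = 40.23 mol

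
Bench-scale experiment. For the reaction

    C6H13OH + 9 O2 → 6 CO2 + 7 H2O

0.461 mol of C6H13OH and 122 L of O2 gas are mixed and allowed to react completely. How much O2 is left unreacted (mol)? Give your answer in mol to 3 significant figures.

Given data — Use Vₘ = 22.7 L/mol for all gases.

1.23 mol

n(C6H13OH) = 0.4610 mol
n(O2) = 122.0 / 22.7 = 5.374 mol
n/ν → C6H13OH: 0.4610, O2: 0.5971; C6H13OH is limiting.
O2 consumed = (9/1) × 0.4610 = 4.149 mol
O2 remaining = 5.374 − 4.149 = 1.225 mol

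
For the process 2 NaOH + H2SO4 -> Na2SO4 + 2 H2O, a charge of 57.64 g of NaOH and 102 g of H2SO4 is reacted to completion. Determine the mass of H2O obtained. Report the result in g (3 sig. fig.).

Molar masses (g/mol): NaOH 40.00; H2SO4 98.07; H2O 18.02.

n(NaOH) = 57.64 / 40.00 = 1.441 mol
n(H2SO4) = 102.0 / 98.07 = 1.040 mol
n/ν → NaOH: 0.7205, H2SO4: 1.040; NaOH is limiting.
n(H2O) = (2/2) × 1.441 = 1.441 mol
mass = 1.441 × 18.02 = 25.97 g

26.0 g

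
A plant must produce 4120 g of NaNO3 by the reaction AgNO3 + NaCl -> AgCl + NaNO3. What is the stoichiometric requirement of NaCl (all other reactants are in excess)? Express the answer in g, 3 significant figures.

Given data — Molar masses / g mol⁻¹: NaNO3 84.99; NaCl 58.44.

2830 g

n(NaNO3) = 4120 / 84.99 = 48.48 mol
n(NaCl) = (1/1) × 48.48 = 48.48 mol
mass = 48.48 × 58.44 = 2833 g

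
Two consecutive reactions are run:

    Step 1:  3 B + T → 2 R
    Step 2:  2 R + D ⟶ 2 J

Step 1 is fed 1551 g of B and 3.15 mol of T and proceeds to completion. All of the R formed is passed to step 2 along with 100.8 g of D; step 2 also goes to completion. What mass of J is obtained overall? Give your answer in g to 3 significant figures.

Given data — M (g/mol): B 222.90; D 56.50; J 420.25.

Step 1:
n(B) = 1551 / 222.90 = 6.958 mol
n(T) = 3.150 mol
n/ν for B = 6.958/3 = 2.319
n/ν for T = 3.150/1 = 3.150
Smallest n/ν is B → limiting reagent.
n(R) produced = (2/3) × 6.958 = 4.639 mol
Step 2:
n(R) available = 4.639 mol
n(D) = 100.8 / 56.50 = 1.784 mol
n/ν for R = 4.639/2 = 2.320
n/ν for D = 1.784/1 = 1.784
Smallest n/ν is D → limiting reagent.
n(J) = (2/1) × 1.784 = 3.568 mol
mass = 3.568 × 420.25 = 1499 g

1500 g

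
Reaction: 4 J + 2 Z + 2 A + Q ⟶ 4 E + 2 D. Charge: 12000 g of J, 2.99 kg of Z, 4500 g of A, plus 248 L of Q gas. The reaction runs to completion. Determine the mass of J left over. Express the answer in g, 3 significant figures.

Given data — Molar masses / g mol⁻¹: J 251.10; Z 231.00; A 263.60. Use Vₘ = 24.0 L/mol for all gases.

5500 g

n(J) = 12000 / 251.10 = 47.79 mol
n(Z) = 2.990×1000 / 231.00 = 12.94 mol
n(A) = 4500 / 263.60 = 17.07 mol
n(Q) = 248.0 / 24.0 = 10.33 mol
n/ν → J: 11.95, Z: 6.470, A: 8.535, Q: 10.33; Z is limiting.
J consumed = (4/2) × 12.94 = 25.88 mol
J remaining = 47.79 − 25.88 = 21.91 mol
mass = 21.91 × 251.10 = 5502 g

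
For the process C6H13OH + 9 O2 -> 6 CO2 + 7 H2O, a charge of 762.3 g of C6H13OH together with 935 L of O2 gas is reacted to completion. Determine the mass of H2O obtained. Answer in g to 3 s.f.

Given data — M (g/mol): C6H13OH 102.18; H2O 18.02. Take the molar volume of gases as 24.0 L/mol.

546 g

n(C6H13OH) = 762.3 / 102.18 = 7.460 mol
n(O2) = 935.0 / 24.0 = 38.96 mol
n/ν for C6H13OH = 7.460/1 = 7.460
n/ν for O2 = 38.96/9 = 4.329
Smallest n/ν is O2 → limiting reagent.
n(H2O) = (7/9) × 38.96 = 30.30 mol
mass = 30.30 × 18.02 = 546.0 g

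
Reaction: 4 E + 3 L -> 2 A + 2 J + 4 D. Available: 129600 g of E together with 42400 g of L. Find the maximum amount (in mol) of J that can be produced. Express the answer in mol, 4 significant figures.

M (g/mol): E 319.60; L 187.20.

151.0 mol

n(E) = 129600 / 319.60 = 405.5 mol
n(L) = 42400 / 187.20 = 226.5 mol
n/ν for E = 405.5/4 = 101.4
n/ν for L = 226.5/3 = 75.50
Smallest n/ν is L → limiting reagent.
n(J) = (2/3) × 226.5 = 151.0 mol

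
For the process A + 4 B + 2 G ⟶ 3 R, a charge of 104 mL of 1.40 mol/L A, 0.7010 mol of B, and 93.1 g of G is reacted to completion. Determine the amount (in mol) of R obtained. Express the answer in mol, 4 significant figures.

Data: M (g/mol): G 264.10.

0.4368 mol

n(A) = 1.40 × 104.0/1000 = 0.1456 mol
n(B) = 0.7010 mol
n(G) = 93.10 / 264.10 = 0.3525 mol
n/ν for A = 0.1456/1 = 0.1456
n/ν for B = 0.7010/4 = 0.1753
n/ν for G = 0.3525/2 = 0.1763
Smallest n/ν is A → limiting reagent.
n(R) = (3/1) × 0.1456 = 0.4368 mol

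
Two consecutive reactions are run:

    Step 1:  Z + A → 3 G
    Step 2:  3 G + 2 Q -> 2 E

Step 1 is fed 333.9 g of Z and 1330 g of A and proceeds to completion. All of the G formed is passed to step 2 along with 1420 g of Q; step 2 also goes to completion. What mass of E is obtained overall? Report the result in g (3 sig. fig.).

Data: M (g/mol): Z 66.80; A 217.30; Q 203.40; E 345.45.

2410 g

Step 1:
n(Z) = 333.9 / 66.80 = 4.999 mol
n(A) = 1330 / 217.30 = 6.121 mol
n/ν for Z = 4.999/1 = 4.999
n/ν for A = 6.121/1 = 6.121
Smallest n/ν is Z → limiting reagent.
n(G) produced = (3/1) × 4.999 = 15.00 mol
Step 2:
n(G) available = 15.00 mol
n(Q) = 1420 / 203.40 = 6.981 mol
n/ν for G = 15.00/3 = 5.000
n/ν for Q = 6.981/2 = 3.491
Smallest n/ν is Q → limiting reagent.
n(E) = (2/2) × 6.981 = 6.981 mol
mass = 6.981 × 345.45 = 2412 g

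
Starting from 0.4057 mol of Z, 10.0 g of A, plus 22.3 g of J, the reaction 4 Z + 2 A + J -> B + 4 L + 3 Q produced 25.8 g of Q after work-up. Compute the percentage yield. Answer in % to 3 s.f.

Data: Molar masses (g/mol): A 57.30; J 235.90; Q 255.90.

38.5 %

n(Z) = 0.4057 mol
n(A) = 10.00 / 57.30 = 0.1745 mol
n(J) = 22.30 / 235.90 = 0.09453 mol
n/ν for Z = 0.4057/4 = 0.1014
n/ν for A = 0.1745/2 = 0.08725
n/ν for J = 0.09453/1 = 0.09453
Smallest n/ν is A → limiting reagent.
theoretical n(Q) = (3/2) × 0.1745 = 0.2618 mol → 66.99 g
% yield = 25.8 / 66.99 × 100 = 38.51 %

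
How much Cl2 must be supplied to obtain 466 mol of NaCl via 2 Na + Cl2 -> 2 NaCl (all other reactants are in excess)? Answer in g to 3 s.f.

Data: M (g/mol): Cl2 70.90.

n(NaCl) = 466.0 mol
n(Cl2) = (1/2) × 466.0 = 233.0 mol
mass = 233.0 × 70.90 = 16520 g

16500 g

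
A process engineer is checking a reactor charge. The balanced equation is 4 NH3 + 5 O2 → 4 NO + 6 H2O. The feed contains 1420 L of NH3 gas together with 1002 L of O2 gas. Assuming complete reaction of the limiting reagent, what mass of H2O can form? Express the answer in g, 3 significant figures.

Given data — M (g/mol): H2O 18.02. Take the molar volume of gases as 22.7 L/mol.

n(NH3) = 1420 / 22.7 = 62.56 mol
n(O2) = 1002 / 22.7 = 44.14 mol
n/ν → NH3: 15.64, O2: 8.828; O2 is limiting.
n(H2O) = (6/5) × 44.14 = 52.97 mol
mass = 52.97 × 18.02 = 954.5 g

955 g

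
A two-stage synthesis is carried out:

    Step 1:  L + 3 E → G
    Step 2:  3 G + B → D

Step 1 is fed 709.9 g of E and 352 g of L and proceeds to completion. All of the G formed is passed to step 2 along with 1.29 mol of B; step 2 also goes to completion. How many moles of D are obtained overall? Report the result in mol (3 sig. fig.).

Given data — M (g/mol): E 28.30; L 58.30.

1.29 mol

Step 1:
n(E) = 709.9 / 28.30 = 25.08 mol
n(L) = 352.0 / 58.30 = 6.038 mol
n/ν → E: 8.360, L: 6.038; L is limiting.
n(G) produced = (1/1) × 6.038 = 6.038 mol
Step 2:
n(G) available = 6.038 mol
n(B) = 1.290 mol
n/ν → G: 2.013, B: 1.290; B is limiting.
n(D) = (1/1) × 1.290 = 1.290 mol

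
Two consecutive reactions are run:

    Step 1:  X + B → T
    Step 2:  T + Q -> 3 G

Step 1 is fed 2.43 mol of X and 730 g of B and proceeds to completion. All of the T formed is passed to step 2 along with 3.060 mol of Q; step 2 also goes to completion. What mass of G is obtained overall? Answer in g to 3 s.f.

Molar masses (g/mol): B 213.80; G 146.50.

1070 g

Step 1:
n(X) = 2.430 mol
n(B) = 730.0 / 213.80 = 3.414 mol
n/ν for X = 2.430/1 = 2.430
n/ν for B = 3.414/1 = 3.414
Smallest n/ν is X → limiting reagent.
n(T) produced = (1/1) × 2.430 = 2.430 mol
Step 2:
n(T) available = 2.430 mol
n(Q) = 3.060 mol
n/ν for T = 2.430/1 = 2.430
n/ν for Q = 3.060/1 = 3.060
Smallest n/ν is T → limiting reagent.
n(G) = (3/1) × 2.430 = 7.290 mol
mass = 7.290 × 146.50 = 1068 g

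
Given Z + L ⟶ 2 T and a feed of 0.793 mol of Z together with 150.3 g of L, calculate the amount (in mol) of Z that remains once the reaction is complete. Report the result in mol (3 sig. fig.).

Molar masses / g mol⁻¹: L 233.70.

0.150 mol

n(Z) = 0.7930 mol
n(L) = 150.3 / 233.70 = 0.6431 mol
n/ν for Z = 0.7930/1 = 0.7930
n/ν for L = 0.6431/1 = 0.6431
Smallest n/ν is L → limiting reagent.
Z consumed = (1/1) × 0.6431 = 0.6431 mol
Z remaining = 0.7930 − 0.6431 = 0.1499 mol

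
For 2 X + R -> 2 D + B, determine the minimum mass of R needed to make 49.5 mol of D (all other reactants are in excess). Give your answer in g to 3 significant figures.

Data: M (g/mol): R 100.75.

n(D) = 49.50 mol
n(R) = (1/2) × 49.50 = 24.75 mol
mass = 24.75 × 100.75 = 2494 g

2490 g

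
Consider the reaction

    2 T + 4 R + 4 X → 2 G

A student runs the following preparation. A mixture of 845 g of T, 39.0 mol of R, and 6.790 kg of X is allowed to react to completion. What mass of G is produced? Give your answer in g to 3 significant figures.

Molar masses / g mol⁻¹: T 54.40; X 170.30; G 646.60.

10000 g

n(T) = 845.0 / 54.40 = 15.53 mol
n(R) = 39.00 mol
n(X) = 6.790×1000 / 170.30 = 39.87 mol
n/ν for T = 15.53/2 = 7.765
n/ν for R = 39.00/4 = 9.750
n/ν for X = 39.87/4 = 9.968
Smallest n/ν is T → limiting reagent.
n(G) = (2/2) × 15.53 = 15.53 mol
mass = 15.53 × 646.60 = 10040 g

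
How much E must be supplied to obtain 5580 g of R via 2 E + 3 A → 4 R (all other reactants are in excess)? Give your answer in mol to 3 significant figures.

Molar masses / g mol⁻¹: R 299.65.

9.31 mol

n(R) = 5580 / 299.65 = 18.62 mol
n(E) = (2/4) × 18.62 = 9.310 mol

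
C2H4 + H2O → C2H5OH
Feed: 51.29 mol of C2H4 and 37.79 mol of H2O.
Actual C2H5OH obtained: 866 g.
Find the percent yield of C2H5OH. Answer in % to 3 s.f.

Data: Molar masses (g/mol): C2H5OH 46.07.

n(C2H4) = 51.29 mol
n(H2O) = 37.79 mol
n/ν for C2H4 = 51.29/1 = 51.29
n/ν for H2O = 37.79/1 = 37.79
Smallest n/ν is H2O → limiting reagent.
theoretical n(C2H5OH) = (1/1) × 37.79 = 37.79 mol → 1741 g
% yield = 866 / 1741 × 100 = 49.74 %

49.7 %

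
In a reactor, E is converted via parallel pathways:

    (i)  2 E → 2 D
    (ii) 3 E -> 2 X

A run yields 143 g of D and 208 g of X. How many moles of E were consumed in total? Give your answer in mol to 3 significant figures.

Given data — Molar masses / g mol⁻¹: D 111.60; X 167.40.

3.15 mol

n(D) = 143 / 111.60 = 1.281 mol
n(X) = 208 / 167.40 = 1.243 mol
n(E) via (i) = (2/2)×1.281 = 1.281 mol
n(E) via (ii) = (3/2)×1.243 = 1.865 mol
total n(E) = 1.281 + 1.865 = 3.146 mol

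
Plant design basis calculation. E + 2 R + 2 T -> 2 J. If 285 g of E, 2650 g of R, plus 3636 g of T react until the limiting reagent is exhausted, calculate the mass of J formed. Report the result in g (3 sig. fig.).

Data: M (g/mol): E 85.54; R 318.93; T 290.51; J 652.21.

n(E) = 285.0 / 85.54 = 3.332 mol
n(R) = 2650 / 318.93 = 8.309 mol
n(T) = 3636 / 290.51 = 12.52 mol
n/ν → E: 3.332, R: 4.155, T: 6.260; E is limiting.
n(J) = (2/1) × 3.332 = 6.664 mol
mass = 6.664 × 652.21 = 4346 g

4350 g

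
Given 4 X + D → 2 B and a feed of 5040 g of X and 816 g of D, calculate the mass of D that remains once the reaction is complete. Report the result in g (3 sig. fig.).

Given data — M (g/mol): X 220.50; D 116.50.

n(X) = 5040 / 220.50 = 22.86 mol
n(D) = 816.0 / 116.50 = 7.004 mol
n/ν for X = 22.86/4 = 5.715
n/ν for D = 7.004/1 = 7.004
Smallest n/ν is X → limiting reagent.
D consumed = (1/4) × 22.86 = 5.715 mol
D remaining = 7.004 − 5.715 = 1.289 mol
mass = 1.289 × 116.50 = 150.2 g

150 g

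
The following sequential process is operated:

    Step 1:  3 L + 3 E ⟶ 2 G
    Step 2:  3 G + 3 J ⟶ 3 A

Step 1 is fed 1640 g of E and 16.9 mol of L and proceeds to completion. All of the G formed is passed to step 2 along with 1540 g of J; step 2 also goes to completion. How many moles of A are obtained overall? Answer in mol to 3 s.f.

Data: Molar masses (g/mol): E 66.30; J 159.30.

9.67 mol

Step 1:
n(E) = 1640 / 66.30 = 24.74 mol
n(L) = 16.90 mol
n/ν → E: 8.247, L: 5.633; L is limiting.
n(G) produced = (2/3) × 16.90 = 11.27 mol
Step 2:
n(G) available = 11.27 mol
n(J) = 1540 / 159.30 = 9.667 mol
n/ν → G: 3.757, J: 3.222; J is limiting.
n(A) = (3/3) × 9.667 = 9.667 mol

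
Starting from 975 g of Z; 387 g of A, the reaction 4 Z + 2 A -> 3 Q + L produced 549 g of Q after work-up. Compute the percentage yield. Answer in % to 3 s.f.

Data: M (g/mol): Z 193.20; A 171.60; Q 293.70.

n(Z) = 975.0 / 193.20 = 5.047 mol
n(A) = 387.0 / 171.60 = 2.255 mol
n/ν for Z = 5.047/4 = 1.262
n/ν for A = 2.255/2 = 1.128
Smallest n/ν is A → limiting reagent.
theoretical n(Q) = (3/2) × 2.255 = 3.383 mol → 993.6 g
% yield = 549 / 993.6 × 100 = 55.25 %

55.3 %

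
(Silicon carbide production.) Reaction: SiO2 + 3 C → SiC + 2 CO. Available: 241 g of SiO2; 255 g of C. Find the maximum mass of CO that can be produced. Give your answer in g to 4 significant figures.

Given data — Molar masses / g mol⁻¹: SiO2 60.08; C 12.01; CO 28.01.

224.7 g

n(SiO2) = 241.0 / 60.08 = 4.011 mol
n(C) = 255.0 / 12.01 = 21.23 mol
n/ν for SiO2 = 4.011/1 = 4.011
n/ν for C = 21.23/3 = 7.077
Smallest n/ν is SiO2 → limiting reagent.
n(CO) = (2/1) × 4.011 = 8.022 mol
mass = 8.022 × 28.01 = 224.7 g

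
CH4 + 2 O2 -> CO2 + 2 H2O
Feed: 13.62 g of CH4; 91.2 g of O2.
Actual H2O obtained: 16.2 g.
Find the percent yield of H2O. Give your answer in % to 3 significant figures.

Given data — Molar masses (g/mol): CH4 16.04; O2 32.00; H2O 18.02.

n(CH4) = 13.62 / 16.04 = 0.8491 mol
n(O2) = 91.20 / 32.00 = 2.850 mol
n/ν for CH4 = 0.8491/1 = 0.8491
n/ν for O2 = 2.850/2 = 1.425
Smallest n/ν is CH4 → limiting reagent.
theoretical n(H2O) = (2/1) × 0.8491 = 1.698 mol → 30.60 g
% yield = 16.2 / 30.60 × 100 = 52.94 %

52.9 %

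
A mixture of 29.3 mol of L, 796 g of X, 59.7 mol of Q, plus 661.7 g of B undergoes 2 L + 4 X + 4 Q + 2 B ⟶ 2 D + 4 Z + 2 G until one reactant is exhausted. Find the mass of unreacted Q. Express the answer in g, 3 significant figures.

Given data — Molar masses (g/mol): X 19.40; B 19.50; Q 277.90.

5190 g

n(L) = 29.30 mol
n(X) = 796.0 / 19.40 = 41.03 mol
n(Q) = 59.70 mol
n(B) = 661.7 / 19.50 = 33.93 mol
n/ν for L = 29.30/2 = 14.65
n/ν for X = 41.03/4 = 10.26
n/ν for Q = 59.70/4 = 14.93
n/ν for B = 33.93/2 = 16.97
Smallest n/ν is X → limiting reagent.
Q consumed = (4/4) × 41.03 = 41.03 mol
Q remaining = 59.70 − 41.03 = 18.67 mol
mass = 18.67 × 277.90 = 5188 g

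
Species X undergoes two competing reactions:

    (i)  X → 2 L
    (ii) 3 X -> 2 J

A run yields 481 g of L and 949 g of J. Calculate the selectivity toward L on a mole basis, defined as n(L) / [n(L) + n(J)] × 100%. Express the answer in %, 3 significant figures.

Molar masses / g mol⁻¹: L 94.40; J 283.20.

60.3 %

n(L) = 481 / 94.40 = 5.095 mol
n(J) = 949 / 283.20 = 3.351 mol
selectivity = 5.095/(5.095+3.351) × 100 = 60.32 %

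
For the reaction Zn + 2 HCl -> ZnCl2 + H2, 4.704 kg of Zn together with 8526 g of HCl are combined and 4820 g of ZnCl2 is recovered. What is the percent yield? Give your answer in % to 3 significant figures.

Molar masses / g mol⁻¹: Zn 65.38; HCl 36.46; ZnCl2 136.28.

49.2 %

n(Zn) = 4.704×1000 / 65.38 = 71.95 mol
n(HCl) = 8526 / 36.46 = 233.8 mol
n/ν → Zn: 71.95, HCl: 116.9; Zn is limiting.
theoretical n(ZnCl2) = (1/1) × 71.95 = 71.95 mol → 9805 g
% yield = 4820 / 9805 × 100 = 49.16 %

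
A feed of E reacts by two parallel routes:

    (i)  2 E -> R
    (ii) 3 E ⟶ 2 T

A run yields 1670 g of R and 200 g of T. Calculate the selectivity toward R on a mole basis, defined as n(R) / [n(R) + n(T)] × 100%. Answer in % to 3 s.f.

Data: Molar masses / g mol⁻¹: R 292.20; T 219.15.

n(R) = 1670 / 292.20 = 5.715 mol
n(T) = 200 / 219.15 = 0.9126 mol
selectivity = 5.715/(5.715+0.9126) × 100 = 86.23 %

86.2 %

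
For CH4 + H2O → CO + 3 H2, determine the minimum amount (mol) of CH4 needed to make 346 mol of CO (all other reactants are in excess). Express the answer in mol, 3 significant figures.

346 mol

n(CO) = 346.0 mol
n(CH4) = (1/1) × 346.0 = 346.0 mol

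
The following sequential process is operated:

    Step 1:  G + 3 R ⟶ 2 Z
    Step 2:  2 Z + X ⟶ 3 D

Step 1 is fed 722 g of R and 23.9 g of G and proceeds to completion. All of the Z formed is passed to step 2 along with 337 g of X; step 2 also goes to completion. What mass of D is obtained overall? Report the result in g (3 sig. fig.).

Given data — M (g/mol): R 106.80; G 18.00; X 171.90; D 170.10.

Step 1:
n(R) = 722.0 / 106.80 = 6.760 mol
n(G) = 23.90 / 18.00 = 1.328 mol
n/ν for R = 6.760/3 = 2.253
n/ν for G = 1.328/1 = 1.328
Smallest n/ν is G → limiting reagent.
n(Z) produced = (2/1) × 1.328 = 2.656 mol
Step 2:
n(Z) available = 2.656 mol
n(X) = 337.0 / 171.90 = 1.960 mol
n/ν for Z = 2.656/2 = 1.328
n/ν for X = 1.960/1 = 1.960
Smallest n/ν is Z → limiting reagent.
n(D) = (3/2) × 2.656 = 3.984 mol
mass = 3.984 × 170.10 = 677.7 g

678 g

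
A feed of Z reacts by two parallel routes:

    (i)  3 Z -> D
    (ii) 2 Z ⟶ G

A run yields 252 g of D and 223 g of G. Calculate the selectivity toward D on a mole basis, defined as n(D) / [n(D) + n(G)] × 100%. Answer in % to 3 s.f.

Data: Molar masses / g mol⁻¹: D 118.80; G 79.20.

n(D) = 252 / 118.80 = 2.121 mol
n(G) = 223 / 79.20 = 2.816 mol
selectivity = 2.121/(2.121+2.816) × 100 = 42.96 %

43.0 %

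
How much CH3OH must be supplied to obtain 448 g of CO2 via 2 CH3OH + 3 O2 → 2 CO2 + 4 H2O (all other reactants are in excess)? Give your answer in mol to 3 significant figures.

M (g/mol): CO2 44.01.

n(CO2) = 448 / 44.01 = 10.18 mol
n(CH3OH) = (2/2) × 10.18 = 10.18 mol

10.2 mol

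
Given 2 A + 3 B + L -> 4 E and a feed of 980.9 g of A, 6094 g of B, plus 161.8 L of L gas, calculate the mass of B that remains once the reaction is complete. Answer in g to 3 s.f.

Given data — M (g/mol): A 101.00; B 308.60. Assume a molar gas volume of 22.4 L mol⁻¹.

1600 g

n(A) = 980.9 / 101.00 = 9.712 mol
n(B) = 6094 / 308.60 = 19.75 mol
n(L) = 161.8 / 22.4 = 7.223 mol
n/ν for A = 9.712/2 = 4.856
n/ν for B = 19.75/3 = 6.583
n/ν for L = 7.223/1 = 7.223
Smallest n/ν is A → limiting reagent.
B consumed = (3/2) × 9.712 = 14.57 mol
B remaining = 19.75 − 14.57 = 5.180 mol
mass = 5.180 × 308.60 = 1599 g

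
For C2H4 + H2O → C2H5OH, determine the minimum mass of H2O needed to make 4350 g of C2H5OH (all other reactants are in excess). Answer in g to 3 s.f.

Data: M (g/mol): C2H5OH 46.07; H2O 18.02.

n(C2H5OH) = 4350 / 46.07 = 94.42 mol
n(H2O) = (1/1) × 94.42 = 94.42 mol
mass = 94.42 × 18.02 = 1701 g

1700 g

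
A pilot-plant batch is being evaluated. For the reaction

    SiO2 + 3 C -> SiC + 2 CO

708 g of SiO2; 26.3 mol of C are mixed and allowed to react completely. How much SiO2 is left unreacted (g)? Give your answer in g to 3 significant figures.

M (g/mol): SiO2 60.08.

181 g

n(SiO2) = 708.0 / 60.08 = 11.78 mol
n(C) = 26.30 mol
n/ν for SiO2 = 11.78/1 = 11.78
n/ν for C = 26.30/3 = 8.767
Smallest n/ν is C → limiting reagent.
SiO2 consumed = (1/3) × 26.30 = 8.767 mol
SiO2 remaining = 11.78 − 8.767 = 3.013 mol
mass = 3.013 × 60.08 = 181.0 g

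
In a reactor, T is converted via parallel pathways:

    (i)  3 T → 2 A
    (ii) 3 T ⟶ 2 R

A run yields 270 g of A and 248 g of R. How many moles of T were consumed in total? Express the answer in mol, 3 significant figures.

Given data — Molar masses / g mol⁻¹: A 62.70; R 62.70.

12.4 mol

n(A) = 270 / 62.70 = 4.306 mol
n(R) = 248 / 62.70 = 3.955 mol
n(T) via (i) = (3/2)×4.306 = 6.459 mol
n(T) via (ii) = (3/2)×3.955 = 5.933 mol
total n(T) = 6.459 + 5.933 = 12.39 mol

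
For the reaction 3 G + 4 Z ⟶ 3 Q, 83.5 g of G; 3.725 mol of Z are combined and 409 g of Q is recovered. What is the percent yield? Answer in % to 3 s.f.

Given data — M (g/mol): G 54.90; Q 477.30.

56.3 %

n(G) = 83.50 / 54.90 = 1.521 mol
n(Z) = 3.725 mol
n/ν for G = 1.521/3 = 0.5070
n/ν for Z = 3.725/4 = 0.9313
Smallest n/ν is G → limiting reagent.
theoretical n(Q) = (3/3) × 1.521 = 1.521 mol → 726.0 g
% yield = 409 / 726.0 × 100 = 56.34 %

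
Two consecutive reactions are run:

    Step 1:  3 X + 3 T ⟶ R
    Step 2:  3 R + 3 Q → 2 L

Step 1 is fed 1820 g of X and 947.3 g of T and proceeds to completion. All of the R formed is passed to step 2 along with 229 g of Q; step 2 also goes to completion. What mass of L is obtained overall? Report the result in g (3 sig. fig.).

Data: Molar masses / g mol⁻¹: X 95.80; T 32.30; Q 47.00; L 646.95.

2100 g

Step 1:
n(X) = 1820 / 95.80 = 19.00 mol
n(T) = 947.3 / 32.30 = 29.33 mol
n/ν for X = 19.00/3 = 6.333
n/ν for T = 29.33/3 = 9.777
Smallest n/ν is X → limiting reagent.
n(R) produced = (1/3) × 19.00 = 6.333 mol
Step 2:
n(R) available = 6.333 mol
n(Q) = 229.0 / 47.00 = 4.872 mol
n/ν for R = 6.333/3 = 2.111
n/ν for Q = 4.872/3 = 1.624
Smallest n/ν is Q → limiting reagent.
n(L) = (2/3) × 4.872 = 3.248 mol
mass = 3.248 × 646.95 = 2101 g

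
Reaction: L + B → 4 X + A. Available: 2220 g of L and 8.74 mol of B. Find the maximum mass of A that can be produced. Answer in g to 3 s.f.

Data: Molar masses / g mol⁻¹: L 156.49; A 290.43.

2540 g

n(L) = 2220 / 156.49 = 14.19 mol
n(B) = 8.740 mol
n/ν for L = 14.19/1 = 14.19
n/ν for B = 8.740/1 = 8.740
Smallest n/ν is B → limiting reagent.
n(A) = (1/1) × 8.740 = 8.740 mol
mass = 8.740 × 290.43 = 2538 g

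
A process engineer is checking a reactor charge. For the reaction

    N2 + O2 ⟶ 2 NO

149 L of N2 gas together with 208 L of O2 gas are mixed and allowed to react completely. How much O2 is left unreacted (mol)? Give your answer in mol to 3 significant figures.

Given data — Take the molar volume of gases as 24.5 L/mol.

n(N2) = 149.0 / 24.5 = 6.082 mol
n(O2) = 208.0 / 24.5 = 8.490 mol
n/ν for N2 = 6.082/1 = 6.082
n/ν for O2 = 8.490/1 = 8.490
Smallest n/ν is N2 → limiting reagent.
O2 consumed = (1/1) × 6.082 = 6.082 mol
O2 remaining = 8.490 − 6.082 = 2.408 mol

2.41 mol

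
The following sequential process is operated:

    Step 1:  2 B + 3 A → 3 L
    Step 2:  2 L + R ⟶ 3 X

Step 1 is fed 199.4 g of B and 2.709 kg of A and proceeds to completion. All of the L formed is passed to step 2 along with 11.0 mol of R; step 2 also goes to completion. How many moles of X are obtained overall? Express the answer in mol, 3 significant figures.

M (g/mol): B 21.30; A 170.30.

21.1 mol

Step 1:
n(B) = 199.4 / 21.30 = 9.362 mol
n(A) = 2.709×1000 / 170.30 = 15.91 mol
n/ν → B: 4.681, A: 5.303; B is limiting.
n(L) produced = (3/2) × 9.362 = 14.04 mol
Step 2:
n(L) available = 14.04 mol
n(R) = 11.00 mol
n/ν → L: 7.020, R: 11.00; L is limiting.
n(X) = (3/2) × 14.04 = 21.06 mol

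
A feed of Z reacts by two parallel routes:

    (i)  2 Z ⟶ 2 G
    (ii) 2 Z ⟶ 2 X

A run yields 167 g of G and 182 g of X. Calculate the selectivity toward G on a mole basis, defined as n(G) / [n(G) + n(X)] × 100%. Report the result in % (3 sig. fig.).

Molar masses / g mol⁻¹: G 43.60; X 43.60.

n(G) = 167 / 43.60 = 3.830 mol
n(X) = 182 / 43.60 = 4.174 mol
selectivity = 3.830/(3.830+4.174) × 100 = 47.85 %

47.9 %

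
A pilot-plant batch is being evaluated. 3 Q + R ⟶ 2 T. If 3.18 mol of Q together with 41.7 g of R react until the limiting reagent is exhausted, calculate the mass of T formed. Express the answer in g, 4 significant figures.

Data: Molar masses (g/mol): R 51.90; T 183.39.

n(Q) = 3.180 mol
n(R) = 41.70 / 51.90 = 0.8035 mol
n/ν for Q = 3.180/3 = 1.060
n/ν for R = 0.8035/1 = 0.8035
Smallest n/ν is R → limiting reagent.
n(T) = (2/1) × 0.8035 = 1.607 mol
mass = 1.607 × 183.39 = 294.7 g

294.7 g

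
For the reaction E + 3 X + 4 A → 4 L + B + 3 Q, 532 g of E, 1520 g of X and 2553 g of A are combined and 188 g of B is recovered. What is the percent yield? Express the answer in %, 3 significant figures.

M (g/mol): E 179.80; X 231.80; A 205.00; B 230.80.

n(E) = 532.0 / 179.80 = 2.959 mol
n(X) = 1520 / 231.80 = 6.557 mol
n(A) = 2553 / 205.00 = 12.45 mol
n/ν → E: 2.959, X: 2.186, A: 3.113; X is limiting.
theoretical n(B) = (1/3) × 6.557 = 2.186 mol → 504.5 g
% yield = 188 / 504.5 × 100 = 37.26 %

37.3 %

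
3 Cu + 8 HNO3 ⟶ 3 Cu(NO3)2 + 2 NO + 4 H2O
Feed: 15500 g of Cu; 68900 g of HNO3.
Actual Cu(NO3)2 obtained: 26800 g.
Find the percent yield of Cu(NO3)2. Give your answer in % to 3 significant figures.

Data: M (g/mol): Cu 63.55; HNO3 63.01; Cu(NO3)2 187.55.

58.6 %

n(Cu) = 15500 / 63.55 = 243.9 mol
n(HNO3) = 68900 / 63.01 = 1093 mol
n/ν → Cu: 81.30, HNO3: 136.6; Cu is limiting.
theoretical n(Cu(NO3)2) = (3/3) × 243.9 = 243.9 mol → 45740 g
% yield = 26800 / 45740 × 100 = 58.59 %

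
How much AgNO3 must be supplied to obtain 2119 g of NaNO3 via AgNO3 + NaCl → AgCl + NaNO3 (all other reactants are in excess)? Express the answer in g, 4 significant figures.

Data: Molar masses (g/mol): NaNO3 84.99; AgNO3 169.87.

n(NaNO3) = 2119 / 84.99 = 24.93 mol
n(AgNO3) = (1/1) × 24.93 = 24.93 mol
mass = 24.93 × 169.87 = 4235 g

4235 g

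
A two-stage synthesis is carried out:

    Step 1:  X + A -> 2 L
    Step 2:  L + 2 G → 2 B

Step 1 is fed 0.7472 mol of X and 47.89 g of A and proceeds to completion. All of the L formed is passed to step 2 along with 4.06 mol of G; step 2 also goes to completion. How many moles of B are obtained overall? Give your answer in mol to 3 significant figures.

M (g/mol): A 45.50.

2.99 mol

Step 1:
n(X) = 0.7472 mol
n(A) = 47.89 / 45.50 = 1.053 mol
n/ν for X = 0.7472/1 = 0.7472
n/ν for A = 1.053/1 = 1.053
Smallest n/ν is X → limiting reagent.
n(L) produced = (2/1) × 0.7472 = 1.494 mol
Step 2:
n(L) available = 1.494 mol
n(G) = 4.060 mol
n/ν for L = 1.494/1 = 1.494
n/ν for G = 4.060/2 = 2.030
Smallest n/ν is L → limiting reagent.
n(B) = (2/1) × 1.494 = 2.988 mol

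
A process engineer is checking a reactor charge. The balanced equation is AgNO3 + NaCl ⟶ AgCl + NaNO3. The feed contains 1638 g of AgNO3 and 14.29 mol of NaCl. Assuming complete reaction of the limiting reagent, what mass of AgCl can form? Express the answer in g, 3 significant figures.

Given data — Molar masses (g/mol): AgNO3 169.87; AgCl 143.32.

n(AgNO3) = 1638 / 169.87 = 9.643 mol
n(NaCl) = 14.29 mol
n/ν for AgNO3 = 9.643/1 = 9.643
n/ν for NaCl = 14.29/1 = 14.29
Smallest n/ν is AgNO3 → limiting reagent.
n(AgCl) = (1/1) × 9.643 = 9.643 mol
mass = 9.643 × 143.32 = 1382 g

1380 g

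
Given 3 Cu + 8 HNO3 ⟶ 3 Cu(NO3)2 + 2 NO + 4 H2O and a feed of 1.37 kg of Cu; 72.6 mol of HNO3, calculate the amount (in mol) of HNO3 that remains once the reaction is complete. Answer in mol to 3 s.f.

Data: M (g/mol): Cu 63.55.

n(Cu) = 1.370×1000 / 63.55 = 21.56 mol
n(HNO3) = 72.60 mol
n/ν → Cu: 7.187, HNO3: 9.075; Cu is limiting.
HNO3 consumed = (8/3) × 21.56 = 57.49 mol
HNO3 remaining = 72.60 − 57.49 = 15.11 mol

15.1 mol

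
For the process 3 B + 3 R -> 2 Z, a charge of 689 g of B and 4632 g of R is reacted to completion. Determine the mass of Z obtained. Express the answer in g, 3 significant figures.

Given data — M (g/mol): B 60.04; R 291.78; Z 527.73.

n(B) = 689.0 / 60.04 = 11.48 mol
n(R) = 4632 / 291.78 = 15.87 mol
n/ν for B = 11.48/3 = 3.827
n/ν for R = 15.87/3 = 5.290
Smallest n/ν is B → limiting reagent.
n(Z) = (2/3) × 11.48 = 7.653 mol
mass = 7.653 × 527.73 = 4039 g

4040 g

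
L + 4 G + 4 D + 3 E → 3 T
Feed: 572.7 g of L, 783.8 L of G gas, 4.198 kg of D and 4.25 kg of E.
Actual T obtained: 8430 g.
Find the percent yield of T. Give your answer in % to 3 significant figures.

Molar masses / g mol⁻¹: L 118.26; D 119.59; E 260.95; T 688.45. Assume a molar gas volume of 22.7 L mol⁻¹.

n(L) = 572.7 / 118.26 = 4.843 mol
n(G) = 783.8 / 22.7 = 34.53 mol
n(D) = 4.198×1000 / 119.59 = 35.10 mol
n(E) = 4.250×1000 / 260.95 = 16.29 mol
n/ν → L: 4.843, G: 8.633, D: 8.775, E: 5.430; L is limiting.
theoretical n(T) = (3/1) × 4.843 = 14.53 mol → 10000 g
% yield = 8430 / 10000 × 100 = 84.30 %

84.3 %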